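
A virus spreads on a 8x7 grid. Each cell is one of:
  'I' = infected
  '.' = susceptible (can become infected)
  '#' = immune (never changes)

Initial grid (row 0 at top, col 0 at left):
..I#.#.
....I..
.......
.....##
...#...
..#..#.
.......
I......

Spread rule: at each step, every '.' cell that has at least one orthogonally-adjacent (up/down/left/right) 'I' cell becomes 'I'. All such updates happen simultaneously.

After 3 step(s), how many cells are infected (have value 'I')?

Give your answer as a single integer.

Step 0 (initial): 3 infected
Step 1: +8 new -> 11 infected
Step 2: +10 new -> 21 infected
Step 3: +11 new -> 32 infected

Answer: 32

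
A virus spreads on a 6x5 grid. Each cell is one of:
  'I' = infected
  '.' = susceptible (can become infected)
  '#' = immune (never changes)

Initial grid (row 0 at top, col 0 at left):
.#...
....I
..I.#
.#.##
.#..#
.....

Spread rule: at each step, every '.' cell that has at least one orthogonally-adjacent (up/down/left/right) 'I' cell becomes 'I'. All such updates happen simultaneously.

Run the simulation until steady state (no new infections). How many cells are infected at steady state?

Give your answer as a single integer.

Answer: 23

Derivation:
Step 0 (initial): 2 infected
Step 1: +6 new -> 8 infected
Step 2: +5 new -> 13 infected
Step 3: +4 new -> 17 infected
Step 4: +4 new -> 21 infected
Step 5: +2 new -> 23 infected
Step 6: +0 new -> 23 infected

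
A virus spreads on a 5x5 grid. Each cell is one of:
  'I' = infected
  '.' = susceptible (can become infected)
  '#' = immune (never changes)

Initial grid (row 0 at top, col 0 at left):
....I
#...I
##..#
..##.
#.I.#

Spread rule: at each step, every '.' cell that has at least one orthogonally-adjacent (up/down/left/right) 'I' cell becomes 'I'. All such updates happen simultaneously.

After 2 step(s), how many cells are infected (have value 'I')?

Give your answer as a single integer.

Step 0 (initial): 3 infected
Step 1: +4 new -> 7 infected
Step 2: +4 new -> 11 infected

Answer: 11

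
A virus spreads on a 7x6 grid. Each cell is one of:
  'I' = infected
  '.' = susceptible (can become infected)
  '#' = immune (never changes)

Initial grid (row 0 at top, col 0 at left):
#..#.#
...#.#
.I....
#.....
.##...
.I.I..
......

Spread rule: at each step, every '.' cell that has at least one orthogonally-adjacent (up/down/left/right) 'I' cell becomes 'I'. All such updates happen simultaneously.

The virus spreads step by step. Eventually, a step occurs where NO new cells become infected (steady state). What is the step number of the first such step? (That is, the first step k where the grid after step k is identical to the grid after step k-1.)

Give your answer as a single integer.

Step 0 (initial): 3 infected
Step 1: +10 new -> 13 infected
Step 2: +12 new -> 25 infected
Step 3: +5 new -> 30 infected
Step 4: +3 new -> 33 infected
Step 5: +1 new -> 34 infected
Step 6: +0 new -> 34 infected

Answer: 6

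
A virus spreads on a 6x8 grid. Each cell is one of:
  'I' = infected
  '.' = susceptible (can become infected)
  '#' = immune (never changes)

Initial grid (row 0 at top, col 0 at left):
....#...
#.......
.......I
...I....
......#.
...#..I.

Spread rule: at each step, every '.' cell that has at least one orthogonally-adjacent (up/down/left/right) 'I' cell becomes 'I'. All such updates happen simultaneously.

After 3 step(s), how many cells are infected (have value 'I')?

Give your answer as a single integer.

Answer: 35

Derivation:
Step 0 (initial): 3 infected
Step 1: +9 new -> 12 infected
Step 2: +14 new -> 26 infected
Step 3: +9 new -> 35 infected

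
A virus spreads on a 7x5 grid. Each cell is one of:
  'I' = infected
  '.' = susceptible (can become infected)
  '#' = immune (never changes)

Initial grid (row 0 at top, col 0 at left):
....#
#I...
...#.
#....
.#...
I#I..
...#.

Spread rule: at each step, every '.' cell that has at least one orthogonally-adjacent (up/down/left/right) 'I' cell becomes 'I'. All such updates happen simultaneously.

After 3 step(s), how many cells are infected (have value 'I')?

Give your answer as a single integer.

Step 0 (initial): 3 infected
Step 1: +8 new -> 11 infected
Step 2: +10 new -> 21 infected
Step 3: +5 new -> 26 infected

Answer: 26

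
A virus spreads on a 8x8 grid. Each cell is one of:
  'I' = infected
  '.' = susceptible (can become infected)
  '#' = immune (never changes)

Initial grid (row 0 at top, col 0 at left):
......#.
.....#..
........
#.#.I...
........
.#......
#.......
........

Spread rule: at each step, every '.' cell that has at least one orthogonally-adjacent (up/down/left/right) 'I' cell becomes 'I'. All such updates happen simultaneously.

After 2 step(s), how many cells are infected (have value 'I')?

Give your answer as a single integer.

Answer: 12

Derivation:
Step 0 (initial): 1 infected
Step 1: +4 new -> 5 infected
Step 2: +7 new -> 12 infected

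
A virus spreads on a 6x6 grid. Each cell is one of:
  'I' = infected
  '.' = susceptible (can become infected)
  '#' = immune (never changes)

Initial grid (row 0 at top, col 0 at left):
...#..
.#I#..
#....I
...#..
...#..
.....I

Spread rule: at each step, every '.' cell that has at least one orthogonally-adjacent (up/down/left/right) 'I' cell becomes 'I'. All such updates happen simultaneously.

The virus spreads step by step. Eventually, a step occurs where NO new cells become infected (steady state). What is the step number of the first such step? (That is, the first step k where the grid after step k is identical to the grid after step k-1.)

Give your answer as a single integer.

Step 0 (initial): 3 infected
Step 1: +7 new -> 10 infected
Step 2: +9 new -> 19 infected
Step 3: +5 new -> 24 infected
Step 4: +4 new -> 28 infected
Step 5: +2 new -> 30 infected
Step 6: +0 new -> 30 infected

Answer: 6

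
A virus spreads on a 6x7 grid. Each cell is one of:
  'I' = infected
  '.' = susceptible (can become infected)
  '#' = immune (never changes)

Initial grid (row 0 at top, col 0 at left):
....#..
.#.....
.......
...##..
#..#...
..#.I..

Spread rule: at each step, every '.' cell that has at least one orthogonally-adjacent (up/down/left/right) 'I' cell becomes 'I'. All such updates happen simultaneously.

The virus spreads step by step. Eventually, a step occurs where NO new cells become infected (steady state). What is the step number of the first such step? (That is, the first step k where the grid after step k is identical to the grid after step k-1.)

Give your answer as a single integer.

Step 0 (initial): 1 infected
Step 1: +3 new -> 4 infected
Step 2: +2 new -> 6 infected
Step 3: +2 new -> 8 infected
Step 4: +2 new -> 10 infected
Step 5: +3 new -> 13 infected
Step 6: +4 new -> 17 infected
Step 7: +3 new -> 20 infected
Step 8: +4 new -> 24 infected
Step 9: +4 new -> 28 infected
Step 10: +4 new -> 32 infected
Step 11: +2 new -> 34 infected
Step 12: +1 new -> 35 infected
Step 13: +0 new -> 35 infected

Answer: 13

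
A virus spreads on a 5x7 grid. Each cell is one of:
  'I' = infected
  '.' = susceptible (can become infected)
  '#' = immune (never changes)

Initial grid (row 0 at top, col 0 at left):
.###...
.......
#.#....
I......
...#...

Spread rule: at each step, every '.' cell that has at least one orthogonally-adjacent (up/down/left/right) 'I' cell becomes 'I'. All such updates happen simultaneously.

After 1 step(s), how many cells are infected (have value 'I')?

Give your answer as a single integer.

Answer: 3

Derivation:
Step 0 (initial): 1 infected
Step 1: +2 new -> 3 infected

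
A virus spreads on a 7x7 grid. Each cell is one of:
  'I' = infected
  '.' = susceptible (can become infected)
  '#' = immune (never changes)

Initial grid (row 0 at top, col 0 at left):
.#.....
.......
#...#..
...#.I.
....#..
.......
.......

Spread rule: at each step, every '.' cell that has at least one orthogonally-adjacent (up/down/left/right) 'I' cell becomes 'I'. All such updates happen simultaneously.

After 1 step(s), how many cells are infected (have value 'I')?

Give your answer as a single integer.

Answer: 5

Derivation:
Step 0 (initial): 1 infected
Step 1: +4 new -> 5 infected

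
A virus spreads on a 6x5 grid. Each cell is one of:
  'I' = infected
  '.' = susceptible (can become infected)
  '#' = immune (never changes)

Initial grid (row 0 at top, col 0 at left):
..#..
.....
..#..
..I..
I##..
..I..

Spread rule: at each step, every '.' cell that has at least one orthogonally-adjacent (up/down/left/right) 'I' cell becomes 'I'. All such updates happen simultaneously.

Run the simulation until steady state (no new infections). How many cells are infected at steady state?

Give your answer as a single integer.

Step 0 (initial): 3 infected
Step 1: +6 new -> 9 infected
Step 2: +6 new -> 15 infected
Step 3: +5 new -> 20 infected
Step 4: +5 new -> 25 infected
Step 5: +1 new -> 26 infected
Step 6: +0 new -> 26 infected

Answer: 26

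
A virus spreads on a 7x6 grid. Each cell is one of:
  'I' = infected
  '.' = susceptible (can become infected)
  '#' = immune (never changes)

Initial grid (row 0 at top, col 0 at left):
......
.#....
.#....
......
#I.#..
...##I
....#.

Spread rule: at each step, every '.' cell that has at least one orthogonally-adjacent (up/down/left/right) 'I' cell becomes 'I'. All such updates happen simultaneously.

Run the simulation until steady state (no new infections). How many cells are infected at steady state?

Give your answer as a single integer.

Step 0 (initial): 2 infected
Step 1: +5 new -> 7 infected
Step 2: +7 new -> 14 infected
Step 3: +7 new -> 21 infected
Step 4: +6 new -> 27 infected
Step 5: +5 new -> 32 infected
Step 6: +3 new -> 35 infected
Step 7: +0 new -> 35 infected

Answer: 35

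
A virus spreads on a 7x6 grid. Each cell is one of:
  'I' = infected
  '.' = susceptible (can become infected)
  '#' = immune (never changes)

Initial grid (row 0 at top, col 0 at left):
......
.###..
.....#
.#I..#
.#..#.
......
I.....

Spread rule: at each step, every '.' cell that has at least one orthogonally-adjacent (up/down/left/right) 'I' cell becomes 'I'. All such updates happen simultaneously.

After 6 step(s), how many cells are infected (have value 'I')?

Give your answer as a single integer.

Step 0 (initial): 2 infected
Step 1: +5 new -> 7 infected
Step 2: +8 new -> 15 infected
Step 3: +5 new -> 20 infected
Step 4: +4 new -> 24 infected
Step 5: +5 new -> 29 infected
Step 6: +4 new -> 33 infected

Answer: 33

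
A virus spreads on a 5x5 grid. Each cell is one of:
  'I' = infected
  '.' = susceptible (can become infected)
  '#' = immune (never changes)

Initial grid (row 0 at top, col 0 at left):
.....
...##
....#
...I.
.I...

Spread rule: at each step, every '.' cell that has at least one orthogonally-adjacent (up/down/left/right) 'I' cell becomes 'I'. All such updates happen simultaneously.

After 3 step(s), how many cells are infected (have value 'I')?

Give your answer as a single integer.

Answer: 16

Derivation:
Step 0 (initial): 2 infected
Step 1: +7 new -> 9 infected
Step 2: +4 new -> 13 infected
Step 3: +3 new -> 16 infected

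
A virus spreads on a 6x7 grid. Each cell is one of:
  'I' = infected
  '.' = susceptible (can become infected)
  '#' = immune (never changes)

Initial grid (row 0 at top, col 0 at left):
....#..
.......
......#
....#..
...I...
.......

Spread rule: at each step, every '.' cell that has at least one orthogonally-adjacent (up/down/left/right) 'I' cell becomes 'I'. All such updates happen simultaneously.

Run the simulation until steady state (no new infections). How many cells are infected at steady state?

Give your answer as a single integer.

Answer: 39

Derivation:
Step 0 (initial): 1 infected
Step 1: +4 new -> 5 infected
Step 2: +6 new -> 11 infected
Step 3: +9 new -> 20 infected
Step 4: +9 new -> 29 infected
Step 5: +4 new -> 33 infected
Step 6: +4 new -> 37 infected
Step 7: +2 new -> 39 infected
Step 8: +0 new -> 39 infected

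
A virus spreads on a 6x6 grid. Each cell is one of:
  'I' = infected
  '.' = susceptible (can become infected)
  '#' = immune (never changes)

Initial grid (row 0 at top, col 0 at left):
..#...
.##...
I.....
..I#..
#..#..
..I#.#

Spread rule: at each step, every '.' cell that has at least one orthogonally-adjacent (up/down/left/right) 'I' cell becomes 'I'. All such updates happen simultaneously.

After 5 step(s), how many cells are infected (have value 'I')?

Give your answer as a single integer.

Answer: 25

Derivation:
Step 0 (initial): 3 infected
Step 1: +7 new -> 10 infected
Step 2: +4 new -> 14 infected
Step 3: +3 new -> 17 infected
Step 4: +4 new -> 21 infected
Step 5: +4 new -> 25 infected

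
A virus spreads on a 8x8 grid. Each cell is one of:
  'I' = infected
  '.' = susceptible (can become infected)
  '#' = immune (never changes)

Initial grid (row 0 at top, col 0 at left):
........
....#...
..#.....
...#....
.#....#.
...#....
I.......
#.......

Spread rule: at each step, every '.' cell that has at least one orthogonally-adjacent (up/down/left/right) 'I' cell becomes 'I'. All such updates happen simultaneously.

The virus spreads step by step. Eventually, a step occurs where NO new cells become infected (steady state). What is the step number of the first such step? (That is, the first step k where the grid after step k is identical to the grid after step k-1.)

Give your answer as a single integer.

Step 0 (initial): 1 infected
Step 1: +2 new -> 3 infected
Step 2: +4 new -> 7 infected
Step 3: +4 new -> 11 infected
Step 4: +5 new -> 16 infected
Step 5: +7 new -> 23 infected
Step 6: +6 new -> 29 infected
Step 7: +7 new -> 36 infected
Step 8: +6 new -> 42 infected
Step 9: +5 new -> 47 infected
Step 10: +4 new -> 51 infected
Step 11: +3 new -> 54 infected
Step 12: +2 new -> 56 infected
Step 13: +1 new -> 57 infected
Step 14: +0 new -> 57 infected

Answer: 14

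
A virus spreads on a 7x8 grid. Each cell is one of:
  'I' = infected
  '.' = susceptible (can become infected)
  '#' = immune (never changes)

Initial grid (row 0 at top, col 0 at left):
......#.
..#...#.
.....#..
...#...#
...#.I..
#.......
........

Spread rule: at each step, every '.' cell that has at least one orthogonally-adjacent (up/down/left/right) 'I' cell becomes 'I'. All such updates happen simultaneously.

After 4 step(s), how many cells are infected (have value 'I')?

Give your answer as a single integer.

Step 0 (initial): 1 infected
Step 1: +4 new -> 5 infected
Step 2: +6 new -> 11 infected
Step 3: +6 new -> 17 infected
Step 4: +6 new -> 23 infected

Answer: 23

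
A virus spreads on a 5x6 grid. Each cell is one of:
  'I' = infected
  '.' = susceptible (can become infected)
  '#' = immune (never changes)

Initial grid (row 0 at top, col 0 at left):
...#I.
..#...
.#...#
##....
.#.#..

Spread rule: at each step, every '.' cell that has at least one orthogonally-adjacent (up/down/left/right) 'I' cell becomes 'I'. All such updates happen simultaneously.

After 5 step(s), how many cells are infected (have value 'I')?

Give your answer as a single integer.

Answer: 14

Derivation:
Step 0 (initial): 1 infected
Step 1: +2 new -> 3 infected
Step 2: +3 new -> 6 infected
Step 3: +2 new -> 8 infected
Step 4: +4 new -> 12 infected
Step 5: +2 new -> 14 infected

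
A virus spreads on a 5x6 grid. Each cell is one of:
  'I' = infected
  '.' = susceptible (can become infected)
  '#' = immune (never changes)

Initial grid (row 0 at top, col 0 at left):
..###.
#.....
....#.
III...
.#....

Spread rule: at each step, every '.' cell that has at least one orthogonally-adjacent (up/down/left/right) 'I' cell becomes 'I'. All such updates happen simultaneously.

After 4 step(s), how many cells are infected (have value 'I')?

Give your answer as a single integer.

Step 0 (initial): 3 infected
Step 1: +6 new -> 9 infected
Step 2: +5 new -> 14 infected
Step 3: +4 new -> 18 infected
Step 4: +4 new -> 22 infected

Answer: 22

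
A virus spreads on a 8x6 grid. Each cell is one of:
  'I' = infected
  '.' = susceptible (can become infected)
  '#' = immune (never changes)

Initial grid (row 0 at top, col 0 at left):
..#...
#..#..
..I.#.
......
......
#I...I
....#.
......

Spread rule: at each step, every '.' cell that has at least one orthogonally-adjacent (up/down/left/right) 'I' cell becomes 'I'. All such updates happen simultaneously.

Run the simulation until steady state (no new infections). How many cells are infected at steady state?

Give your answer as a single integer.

Answer: 42

Derivation:
Step 0 (initial): 3 infected
Step 1: +10 new -> 13 infected
Step 2: +13 new -> 26 infected
Step 3: +9 new -> 35 infected
Step 4: +3 new -> 38 infected
Step 5: +2 new -> 40 infected
Step 6: +1 new -> 41 infected
Step 7: +1 new -> 42 infected
Step 8: +0 new -> 42 infected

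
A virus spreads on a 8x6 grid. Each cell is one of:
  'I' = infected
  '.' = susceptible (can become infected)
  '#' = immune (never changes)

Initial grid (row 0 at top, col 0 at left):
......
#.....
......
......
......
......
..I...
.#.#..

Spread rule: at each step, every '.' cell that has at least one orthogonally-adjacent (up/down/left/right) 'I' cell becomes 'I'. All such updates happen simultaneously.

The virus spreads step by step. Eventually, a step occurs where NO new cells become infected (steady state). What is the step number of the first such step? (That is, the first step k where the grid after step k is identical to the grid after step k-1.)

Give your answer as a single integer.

Answer: 10

Derivation:
Step 0 (initial): 1 infected
Step 1: +4 new -> 5 infected
Step 2: +5 new -> 10 infected
Step 3: +8 new -> 18 infected
Step 4: +7 new -> 25 infected
Step 5: +6 new -> 31 infected
Step 6: +6 new -> 37 infected
Step 7: +4 new -> 41 infected
Step 8: +3 new -> 44 infected
Step 9: +1 new -> 45 infected
Step 10: +0 new -> 45 infected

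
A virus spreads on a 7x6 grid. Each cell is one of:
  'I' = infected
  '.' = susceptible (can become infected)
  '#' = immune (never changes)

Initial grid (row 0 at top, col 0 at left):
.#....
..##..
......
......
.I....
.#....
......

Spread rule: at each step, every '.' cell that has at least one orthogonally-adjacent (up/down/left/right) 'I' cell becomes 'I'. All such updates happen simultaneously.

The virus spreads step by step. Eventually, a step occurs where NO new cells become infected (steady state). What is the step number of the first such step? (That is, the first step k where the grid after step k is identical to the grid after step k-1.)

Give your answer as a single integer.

Step 0 (initial): 1 infected
Step 1: +3 new -> 4 infected
Step 2: +6 new -> 10 infected
Step 3: +8 new -> 18 infected
Step 4: +7 new -> 25 infected
Step 5: +5 new -> 30 infected
Step 6: +3 new -> 33 infected
Step 7: +2 new -> 35 infected
Step 8: +2 new -> 37 infected
Step 9: +1 new -> 38 infected
Step 10: +0 new -> 38 infected

Answer: 10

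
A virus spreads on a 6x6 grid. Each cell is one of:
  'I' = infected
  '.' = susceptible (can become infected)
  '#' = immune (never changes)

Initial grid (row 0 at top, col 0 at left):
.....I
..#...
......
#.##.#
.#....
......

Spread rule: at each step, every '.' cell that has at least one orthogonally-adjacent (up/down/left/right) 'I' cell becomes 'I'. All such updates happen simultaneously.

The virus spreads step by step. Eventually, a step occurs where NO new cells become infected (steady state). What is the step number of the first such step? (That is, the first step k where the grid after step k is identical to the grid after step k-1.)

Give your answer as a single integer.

Step 0 (initial): 1 infected
Step 1: +2 new -> 3 infected
Step 2: +3 new -> 6 infected
Step 3: +3 new -> 9 infected
Step 4: +3 new -> 12 infected
Step 5: +4 new -> 16 infected
Step 6: +5 new -> 21 infected
Step 7: +5 new -> 26 infected
Step 8: +1 new -> 27 infected
Step 9: +1 new -> 28 infected
Step 10: +1 new -> 29 infected
Step 11: +1 new -> 30 infected
Step 12: +0 new -> 30 infected

Answer: 12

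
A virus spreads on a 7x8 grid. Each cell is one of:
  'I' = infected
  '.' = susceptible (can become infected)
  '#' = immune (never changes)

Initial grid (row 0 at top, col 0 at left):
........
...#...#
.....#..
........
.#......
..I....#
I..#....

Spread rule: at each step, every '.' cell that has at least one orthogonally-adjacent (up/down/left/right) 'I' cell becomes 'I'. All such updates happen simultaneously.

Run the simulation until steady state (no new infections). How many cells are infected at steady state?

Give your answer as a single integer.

Step 0 (initial): 2 infected
Step 1: +6 new -> 8 infected
Step 2: +4 new -> 12 infected
Step 3: +7 new -> 19 infected
Step 4: +8 new -> 27 infected
Step 5: +7 new -> 34 infected
Step 6: +7 new -> 41 infected
Step 7: +4 new -> 45 infected
Step 8: +3 new -> 48 infected
Step 9: +1 new -> 49 infected
Step 10: +1 new -> 50 infected
Step 11: +0 new -> 50 infected

Answer: 50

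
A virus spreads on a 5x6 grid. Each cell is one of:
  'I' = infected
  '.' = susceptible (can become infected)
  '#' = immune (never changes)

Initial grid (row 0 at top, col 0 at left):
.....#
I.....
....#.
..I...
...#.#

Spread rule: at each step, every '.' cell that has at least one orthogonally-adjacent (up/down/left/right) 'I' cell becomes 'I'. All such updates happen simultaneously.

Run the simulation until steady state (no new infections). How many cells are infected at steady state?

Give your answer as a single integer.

Step 0 (initial): 2 infected
Step 1: +7 new -> 9 infected
Step 2: +7 new -> 16 infected
Step 3: +5 new -> 21 infected
Step 4: +3 new -> 24 infected
Step 5: +2 new -> 26 infected
Step 6: +0 new -> 26 infected

Answer: 26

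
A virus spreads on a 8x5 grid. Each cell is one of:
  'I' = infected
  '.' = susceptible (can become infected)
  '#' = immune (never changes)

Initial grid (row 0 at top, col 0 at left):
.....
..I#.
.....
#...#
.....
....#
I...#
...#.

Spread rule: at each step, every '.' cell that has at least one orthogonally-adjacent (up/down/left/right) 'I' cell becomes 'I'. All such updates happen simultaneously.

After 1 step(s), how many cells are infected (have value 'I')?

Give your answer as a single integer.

Answer: 8

Derivation:
Step 0 (initial): 2 infected
Step 1: +6 new -> 8 infected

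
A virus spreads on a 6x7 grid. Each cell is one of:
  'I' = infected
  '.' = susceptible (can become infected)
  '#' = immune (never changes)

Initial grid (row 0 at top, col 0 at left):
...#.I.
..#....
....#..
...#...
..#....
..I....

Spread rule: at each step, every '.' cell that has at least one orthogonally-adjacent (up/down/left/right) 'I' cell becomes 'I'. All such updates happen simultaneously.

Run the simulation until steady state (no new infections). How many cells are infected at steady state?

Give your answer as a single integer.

Step 0 (initial): 2 infected
Step 1: +5 new -> 7 infected
Step 2: +7 new -> 14 infected
Step 3: +7 new -> 21 infected
Step 4: +8 new -> 29 infected
Step 5: +4 new -> 33 infected
Step 6: +2 new -> 35 infected
Step 7: +2 new -> 37 infected
Step 8: +0 new -> 37 infected

Answer: 37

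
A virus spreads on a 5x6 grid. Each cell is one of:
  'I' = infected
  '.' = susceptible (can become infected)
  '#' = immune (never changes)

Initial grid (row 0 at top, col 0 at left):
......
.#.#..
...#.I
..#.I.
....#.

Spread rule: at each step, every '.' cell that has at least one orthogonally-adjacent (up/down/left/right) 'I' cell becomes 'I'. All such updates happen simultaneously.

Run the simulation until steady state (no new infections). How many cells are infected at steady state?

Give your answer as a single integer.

Answer: 25

Derivation:
Step 0 (initial): 2 infected
Step 1: +4 new -> 6 infected
Step 2: +4 new -> 10 infected
Step 3: +2 new -> 12 infected
Step 4: +2 new -> 14 infected
Step 5: +3 new -> 17 infected
Step 6: +4 new -> 21 infected
Step 7: +3 new -> 24 infected
Step 8: +1 new -> 25 infected
Step 9: +0 new -> 25 infected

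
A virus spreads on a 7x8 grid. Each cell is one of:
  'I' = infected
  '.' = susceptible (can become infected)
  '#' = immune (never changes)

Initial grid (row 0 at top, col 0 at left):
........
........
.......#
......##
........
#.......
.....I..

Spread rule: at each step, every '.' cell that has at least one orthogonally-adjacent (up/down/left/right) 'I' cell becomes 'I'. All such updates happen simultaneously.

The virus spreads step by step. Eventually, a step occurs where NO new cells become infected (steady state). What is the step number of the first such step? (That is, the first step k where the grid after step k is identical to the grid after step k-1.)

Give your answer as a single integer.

Step 0 (initial): 1 infected
Step 1: +3 new -> 4 infected
Step 2: +5 new -> 9 infected
Step 3: +6 new -> 15 infected
Step 4: +6 new -> 21 infected
Step 5: +7 new -> 28 infected
Step 6: +6 new -> 34 infected
Step 7: +7 new -> 41 infected
Step 8: +5 new -> 46 infected
Step 9: +3 new -> 49 infected
Step 10: +2 new -> 51 infected
Step 11: +1 new -> 52 infected
Step 12: +0 new -> 52 infected

Answer: 12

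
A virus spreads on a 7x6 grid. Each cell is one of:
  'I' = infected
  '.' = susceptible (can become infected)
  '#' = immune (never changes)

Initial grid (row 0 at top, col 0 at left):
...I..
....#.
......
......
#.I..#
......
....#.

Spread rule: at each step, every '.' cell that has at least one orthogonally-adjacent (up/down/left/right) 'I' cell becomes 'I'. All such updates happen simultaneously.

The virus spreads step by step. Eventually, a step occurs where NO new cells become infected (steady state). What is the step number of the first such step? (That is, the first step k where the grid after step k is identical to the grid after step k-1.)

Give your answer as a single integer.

Answer: 6

Derivation:
Step 0 (initial): 2 infected
Step 1: +7 new -> 9 infected
Step 2: +11 new -> 20 infected
Step 3: +11 new -> 31 infected
Step 4: +6 new -> 37 infected
Step 5: +1 new -> 38 infected
Step 6: +0 new -> 38 infected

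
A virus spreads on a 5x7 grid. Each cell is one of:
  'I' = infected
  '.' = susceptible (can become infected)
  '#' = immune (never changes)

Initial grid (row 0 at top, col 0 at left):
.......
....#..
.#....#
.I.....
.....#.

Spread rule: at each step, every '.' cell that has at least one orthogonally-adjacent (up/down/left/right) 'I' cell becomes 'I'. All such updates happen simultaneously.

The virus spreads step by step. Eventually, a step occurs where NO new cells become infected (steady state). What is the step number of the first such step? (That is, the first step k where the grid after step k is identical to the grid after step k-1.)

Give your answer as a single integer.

Step 0 (initial): 1 infected
Step 1: +3 new -> 4 infected
Step 2: +5 new -> 9 infected
Step 3: +5 new -> 14 infected
Step 4: +7 new -> 21 infected
Step 5: +4 new -> 25 infected
Step 6: +3 new -> 28 infected
Step 7: +2 new -> 30 infected
Step 8: +1 new -> 31 infected
Step 9: +0 new -> 31 infected

Answer: 9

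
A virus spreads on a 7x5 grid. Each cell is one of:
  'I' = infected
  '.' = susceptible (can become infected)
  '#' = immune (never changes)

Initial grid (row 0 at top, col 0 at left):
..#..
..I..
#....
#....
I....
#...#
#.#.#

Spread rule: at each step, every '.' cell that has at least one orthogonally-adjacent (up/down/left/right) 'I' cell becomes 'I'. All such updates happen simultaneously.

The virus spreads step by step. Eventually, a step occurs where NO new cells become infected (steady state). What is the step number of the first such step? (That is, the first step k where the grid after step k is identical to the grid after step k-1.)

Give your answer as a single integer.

Step 0 (initial): 2 infected
Step 1: +4 new -> 6 infected
Step 2: +10 new -> 16 infected
Step 3: +7 new -> 23 infected
Step 4: +3 new -> 26 infected
Step 5: +1 new -> 27 infected
Step 6: +0 new -> 27 infected

Answer: 6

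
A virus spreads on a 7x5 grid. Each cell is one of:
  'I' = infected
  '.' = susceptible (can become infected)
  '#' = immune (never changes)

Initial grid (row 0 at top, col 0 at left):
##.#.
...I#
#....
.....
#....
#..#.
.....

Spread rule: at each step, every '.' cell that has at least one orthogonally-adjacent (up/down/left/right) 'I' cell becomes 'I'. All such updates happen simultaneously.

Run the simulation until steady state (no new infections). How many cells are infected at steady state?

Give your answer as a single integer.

Answer: 26

Derivation:
Step 0 (initial): 1 infected
Step 1: +2 new -> 3 infected
Step 2: +5 new -> 8 infected
Step 3: +5 new -> 13 infected
Step 4: +3 new -> 16 infected
Step 5: +4 new -> 20 infected
Step 6: +3 new -> 23 infected
Step 7: +2 new -> 25 infected
Step 8: +1 new -> 26 infected
Step 9: +0 new -> 26 infected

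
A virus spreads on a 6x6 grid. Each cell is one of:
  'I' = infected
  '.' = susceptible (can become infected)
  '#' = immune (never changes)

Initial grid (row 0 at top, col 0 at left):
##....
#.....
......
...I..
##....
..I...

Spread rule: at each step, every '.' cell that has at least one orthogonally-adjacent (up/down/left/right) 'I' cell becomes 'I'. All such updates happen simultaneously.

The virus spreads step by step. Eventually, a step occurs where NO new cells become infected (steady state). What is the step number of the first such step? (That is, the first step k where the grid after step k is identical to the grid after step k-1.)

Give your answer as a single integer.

Step 0 (initial): 2 infected
Step 1: +7 new -> 9 infected
Step 2: +8 new -> 17 infected
Step 3: +8 new -> 25 infected
Step 4: +5 new -> 30 infected
Step 5: +1 new -> 31 infected
Step 6: +0 new -> 31 infected

Answer: 6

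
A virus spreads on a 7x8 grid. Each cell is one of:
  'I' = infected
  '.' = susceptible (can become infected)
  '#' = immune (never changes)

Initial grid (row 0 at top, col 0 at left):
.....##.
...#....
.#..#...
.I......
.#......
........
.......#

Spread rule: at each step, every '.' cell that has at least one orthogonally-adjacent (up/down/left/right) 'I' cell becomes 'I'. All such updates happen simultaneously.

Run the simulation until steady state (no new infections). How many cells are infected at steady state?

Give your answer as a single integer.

Answer: 49

Derivation:
Step 0 (initial): 1 infected
Step 1: +2 new -> 3 infected
Step 2: +5 new -> 8 infected
Step 3: +7 new -> 15 infected
Step 4: +9 new -> 24 infected
Step 5: +8 new -> 32 infected
Step 6: +7 new -> 39 infected
Step 7: +6 new -> 45 infected
Step 8: +3 new -> 48 infected
Step 9: +1 new -> 49 infected
Step 10: +0 new -> 49 infected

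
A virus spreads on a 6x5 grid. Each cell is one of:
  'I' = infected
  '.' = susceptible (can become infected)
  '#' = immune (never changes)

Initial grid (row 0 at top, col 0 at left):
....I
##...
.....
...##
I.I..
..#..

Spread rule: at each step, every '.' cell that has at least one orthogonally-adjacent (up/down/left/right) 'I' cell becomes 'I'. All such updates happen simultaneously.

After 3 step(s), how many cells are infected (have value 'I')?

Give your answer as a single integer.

Answer: 24

Derivation:
Step 0 (initial): 3 infected
Step 1: +7 new -> 10 infected
Step 2: +9 new -> 19 infected
Step 3: +5 new -> 24 infected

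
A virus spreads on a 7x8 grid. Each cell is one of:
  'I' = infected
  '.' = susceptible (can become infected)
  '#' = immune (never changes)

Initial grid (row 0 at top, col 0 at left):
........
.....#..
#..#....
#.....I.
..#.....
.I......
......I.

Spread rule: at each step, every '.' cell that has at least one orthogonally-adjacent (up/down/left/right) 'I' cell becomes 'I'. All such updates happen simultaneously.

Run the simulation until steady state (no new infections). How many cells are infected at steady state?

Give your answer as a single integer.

Step 0 (initial): 3 infected
Step 1: +11 new -> 14 infected
Step 2: +14 new -> 28 infected
Step 3: +10 new -> 38 infected
Step 4: +5 new -> 43 infected
Step 5: +5 new -> 48 infected
Step 6: +3 new -> 51 infected
Step 7: +0 new -> 51 infected

Answer: 51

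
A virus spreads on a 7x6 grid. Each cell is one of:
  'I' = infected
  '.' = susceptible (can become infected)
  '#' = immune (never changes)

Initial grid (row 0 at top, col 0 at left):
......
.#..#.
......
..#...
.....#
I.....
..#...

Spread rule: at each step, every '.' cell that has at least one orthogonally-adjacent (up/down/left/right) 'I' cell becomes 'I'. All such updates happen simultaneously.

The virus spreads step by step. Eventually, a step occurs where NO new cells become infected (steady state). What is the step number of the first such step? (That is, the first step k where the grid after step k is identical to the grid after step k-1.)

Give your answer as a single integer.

Answer: 11

Derivation:
Step 0 (initial): 1 infected
Step 1: +3 new -> 4 infected
Step 2: +4 new -> 8 infected
Step 3: +4 new -> 12 infected
Step 4: +5 new -> 17 infected
Step 5: +6 new -> 23 infected
Step 6: +5 new -> 28 infected
Step 7: +4 new -> 32 infected
Step 8: +2 new -> 34 infected
Step 9: +2 new -> 36 infected
Step 10: +1 new -> 37 infected
Step 11: +0 new -> 37 infected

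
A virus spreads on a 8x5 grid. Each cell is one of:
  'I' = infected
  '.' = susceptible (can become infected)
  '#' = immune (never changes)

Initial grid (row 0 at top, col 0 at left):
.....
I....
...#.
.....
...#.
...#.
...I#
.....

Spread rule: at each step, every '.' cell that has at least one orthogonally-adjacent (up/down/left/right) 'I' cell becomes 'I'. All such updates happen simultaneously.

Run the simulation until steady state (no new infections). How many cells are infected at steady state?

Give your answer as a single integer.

Answer: 36

Derivation:
Step 0 (initial): 2 infected
Step 1: +5 new -> 7 infected
Step 2: +8 new -> 15 infected
Step 3: +9 new -> 24 infected
Step 4: +6 new -> 30 infected
Step 5: +3 new -> 33 infected
Step 6: +1 new -> 34 infected
Step 7: +1 new -> 35 infected
Step 8: +1 new -> 36 infected
Step 9: +0 new -> 36 infected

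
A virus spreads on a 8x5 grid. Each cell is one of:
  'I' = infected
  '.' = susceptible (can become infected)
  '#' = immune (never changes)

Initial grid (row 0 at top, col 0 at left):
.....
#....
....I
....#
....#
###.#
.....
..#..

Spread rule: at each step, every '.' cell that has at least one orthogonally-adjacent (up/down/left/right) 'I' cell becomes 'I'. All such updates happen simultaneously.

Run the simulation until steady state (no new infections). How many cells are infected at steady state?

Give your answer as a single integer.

Answer: 32

Derivation:
Step 0 (initial): 1 infected
Step 1: +2 new -> 3 infected
Step 2: +4 new -> 7 infected
Step 3: +5 new -> 12 infected
Step 4: +6 new -> 18 infected
Step 5: +4 new -> 22 infected
Step 6: +5 new -> 27 infected
Step 7: +2 new -> 29 infected
Step 8: +2 new -> 31 infected
Step 9: +1 new -> 32 infected
Step 10: +0 new -> 32 infected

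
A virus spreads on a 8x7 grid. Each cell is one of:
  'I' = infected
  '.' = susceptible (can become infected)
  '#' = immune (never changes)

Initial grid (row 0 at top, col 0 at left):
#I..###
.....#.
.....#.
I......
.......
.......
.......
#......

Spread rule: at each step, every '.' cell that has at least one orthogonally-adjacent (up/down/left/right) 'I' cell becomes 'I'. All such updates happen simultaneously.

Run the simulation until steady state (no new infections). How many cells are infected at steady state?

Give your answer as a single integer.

Step 0 (initial): 2 infected
Step 1: +5 new -> 7 infected
Step 2: +7 new -> 14 infected
Step 3: +6 new -> 20 infected
Step 4: +6 new -> 26 infected
Step 5: +6 new -> 32 infected
Step 6: +5 new -> 37 infected
Step 7: +5 new -> 42 infected
Step 8: +4 new -> 46 infected
Step 9: +2 new -> 48 infected
Step 10: +1 new -> 49 infected
Step 11: +0 new -> 49 infected

Answer: 49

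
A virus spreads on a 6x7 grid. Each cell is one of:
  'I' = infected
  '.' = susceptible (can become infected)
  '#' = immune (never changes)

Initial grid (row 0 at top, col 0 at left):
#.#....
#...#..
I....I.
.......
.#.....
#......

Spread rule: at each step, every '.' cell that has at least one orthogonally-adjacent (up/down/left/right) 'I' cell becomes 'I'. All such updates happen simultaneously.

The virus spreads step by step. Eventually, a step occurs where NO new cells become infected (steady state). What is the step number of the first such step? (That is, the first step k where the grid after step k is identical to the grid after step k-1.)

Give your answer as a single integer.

Answer: 7

Derivation:
Step 0 (initial): 2 infected
Step 1: +6 new -> 8 infected
Step 2: +10 new -> 18 infected
Step 3: +10 new -> 28 infected
Step 4: +5 new -> 33 infected
Step 5: +2 new -> 35 infected
Step 6: +1 new -> 36 infected
Step 7: +0 new -> 36 infected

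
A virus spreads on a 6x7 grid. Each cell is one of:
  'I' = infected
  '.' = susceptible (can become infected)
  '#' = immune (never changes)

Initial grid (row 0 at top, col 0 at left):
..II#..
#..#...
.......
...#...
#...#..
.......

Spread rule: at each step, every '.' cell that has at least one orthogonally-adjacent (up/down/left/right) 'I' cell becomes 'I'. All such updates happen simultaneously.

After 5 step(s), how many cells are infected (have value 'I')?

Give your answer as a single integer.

Answer: 21

Derivation:
Step 0 (initial): 2 infected
Step 1: +2 new -> 4 infected
Step 2: +3 new -> 7 infected
Step 3: +3 new -> 10 infected
Step 4: +4 new -> 14 infected
Step 5: +7 new -> 21 infected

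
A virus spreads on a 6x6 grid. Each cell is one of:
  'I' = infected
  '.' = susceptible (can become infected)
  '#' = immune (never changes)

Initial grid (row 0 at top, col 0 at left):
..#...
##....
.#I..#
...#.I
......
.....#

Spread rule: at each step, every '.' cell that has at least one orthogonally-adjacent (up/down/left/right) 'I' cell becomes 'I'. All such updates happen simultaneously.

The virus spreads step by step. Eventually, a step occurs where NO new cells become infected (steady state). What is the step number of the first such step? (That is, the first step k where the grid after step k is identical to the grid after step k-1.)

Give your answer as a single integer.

Answer: 6

Derivation:
Step 0 (initial): 2 infected
Step 1: +5 new -> 7 infected
Step 2: +5 new -> 12 infected
Step 3: +7 new -> 19 infected
Step 4: +6 new -> 25 infected
Step 5: +2 new -> 27 infected
Step 6: +0 new -> 27 infected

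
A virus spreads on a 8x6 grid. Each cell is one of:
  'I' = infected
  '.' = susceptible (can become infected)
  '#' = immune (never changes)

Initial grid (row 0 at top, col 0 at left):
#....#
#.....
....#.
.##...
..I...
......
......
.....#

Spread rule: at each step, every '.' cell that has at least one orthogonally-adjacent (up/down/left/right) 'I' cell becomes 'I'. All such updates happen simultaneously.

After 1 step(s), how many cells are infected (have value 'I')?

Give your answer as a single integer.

Step 0 (initial): 1 infected
Step 1: +3 new -> 4 infected

Answer: 4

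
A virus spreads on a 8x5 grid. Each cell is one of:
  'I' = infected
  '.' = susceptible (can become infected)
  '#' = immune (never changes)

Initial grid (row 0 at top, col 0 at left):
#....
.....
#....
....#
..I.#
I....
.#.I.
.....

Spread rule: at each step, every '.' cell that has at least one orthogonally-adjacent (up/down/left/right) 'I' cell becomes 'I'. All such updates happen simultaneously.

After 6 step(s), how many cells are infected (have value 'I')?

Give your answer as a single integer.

Answer: 35

Derivation:
Step 0 (initial): 3 infected
Step 1: +11 new -> 14 infected
Step 2: +8 new -> 22 infected
Step 3: +4 new -> 26 infected
Step 4: +4 new -> 30 infected
Step 5: +4 new -> 34 infected
Step 6: +1 new -> 35 infected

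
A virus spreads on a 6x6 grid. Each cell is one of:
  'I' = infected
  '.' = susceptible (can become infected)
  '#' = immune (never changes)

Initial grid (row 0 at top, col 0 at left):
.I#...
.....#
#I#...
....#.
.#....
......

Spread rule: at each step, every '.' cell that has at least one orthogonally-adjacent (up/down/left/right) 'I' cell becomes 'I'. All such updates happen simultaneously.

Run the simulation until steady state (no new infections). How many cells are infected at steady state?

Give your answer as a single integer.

Step 0 (initial): 2 infected
Step 1: +3 new -> 5 infected
Step 2: +4 new -> 9 infected
Step 3: +4 new -> 13 infected
Step 4: +6 new -> 19 infected
Step 5: +5 new -> 24 infected
Step 6: +4 new -> 28 infected
Step 7: +2 new -> 30 infected
Step 8: +0 new -> 30 infected

Answer: 30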